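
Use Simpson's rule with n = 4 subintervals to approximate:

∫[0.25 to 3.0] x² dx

f(x) = x²
a = 0.25, b = 3.0, n = 4
h = (b - a)/n = 0.687500

Simpson's rule: (h/3)[f(x₀) + 4f(x₁) + 2f(x₂) + ... + f(xₙ)]

x_0 = 0.2500, f(x_0) = 0.062500, coefficient = 1
x_1 = 0.9375, f(x_1) = 0.878906, coefficient = 4
x_2 = 1.6250, f(x_2) = 2.640625, coefficient = 2
x_3 = 2.3125, f(x_3) = 5.347656, coefficient = 4
x_4 = 3.0000, f(x_4) = 9.000000, coefficient = 1

I ≈ (0.687500/3) × 39.250000 = 8.994792
Exact value: 8.994792
Error: 0.000000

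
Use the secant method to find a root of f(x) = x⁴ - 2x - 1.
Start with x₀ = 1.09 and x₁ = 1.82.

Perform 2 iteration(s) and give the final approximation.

f(x) = x⁴ - 2x - 1
x₀ = 1.09, x₁ = 1.82

Secant formula: x_{n+1} = x_n - f(x_n)(x_n - x_{n-1})/(f(x_n) - f(x_{n-1}))

Iteration 1:
  f(1.090000) = -1.768418
  f(1.820000) = 6.331994
  x_2 = 1.820000 - 6.331994×(1.820000 - 1.090000)/(6.331994 - (-1.768418))
       = 1.249368
Iteration 2:
  f(1.820000) = 6.331994
  f(1.249368) = -1.062264
  x_3 = 1.249368 - (-1.062264)×(1.249368 - 1.820000)/(-1.062264 - 6.331994)
       = 1.331345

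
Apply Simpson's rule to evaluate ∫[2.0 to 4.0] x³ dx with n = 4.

f(x) = x³
a = 2.0, b = 4.0, n = 4
h = (b - a)/n = 0.500000

Simpson's rule: (h/3)[f(x₀) + 4f(x₁) + 2f(x₂) + ... + f(xₙ)]

x_0 = 2.0000, f(x_0) = 8.000000, coefficient = 1
x_1 = 2.5000, f(x_1) = 15.625000, coefficient = 4
x_2 = 3.0000, f(x_2) = 27.000000, coefficient = 2
x_3 = 3.5000, f(x_3) = 42.875000, coefficient = 4
x_4 = 4.0000, f(x_4) = 64.000000, coefficient = 1

I ≈ (0.500000/3) × 360.000000 = 60.000000
Exact value: 60.000000
Error: 0.000000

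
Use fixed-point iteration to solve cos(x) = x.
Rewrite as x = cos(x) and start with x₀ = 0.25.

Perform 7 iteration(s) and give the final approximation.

Equation: cos(x) = x
Fixed-point form: x = cos(x)
x₀ = 0.25

x_1 = g(0.250000) = 0.968912
x_2 = g(0.968912) = 0.566196
x_3 = g(0.566196) = 0.843947
x_4 = g(0.843947) = 0.664518
x_5 = g(0.664518) = 0.787214
x_6 = g(0.787214) = 0.705822
x_7 = g(0.705822) = 0.761079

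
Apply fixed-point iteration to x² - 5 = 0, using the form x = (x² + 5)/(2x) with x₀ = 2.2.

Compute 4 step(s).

Equation: x² - 5 = 0
Fixed-point form: x = (x² + 5)/(2x)
x₀ = 2.2

x_1 = g(2.200000) = 2.236364
x_2 = g(2.236364) = 2.236068
x_3 = g(2.236068) = 2.236068
x_4 = g(2.236068) = 2.236068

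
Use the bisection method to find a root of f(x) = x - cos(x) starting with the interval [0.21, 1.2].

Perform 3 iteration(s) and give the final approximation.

f(x) = x - cos(x)
Initial interval: [0.21, 1.2]

Iteration 1:
  c_1 = (0.210000 + 1.200000)/2 = 0.705000
  f(c_1) = f(0.705000) = -0.056612
  f(a) × f(c) ≥ 0, new interval: [0.705000, 1.200000]
Iteration 2:
  c_2 = (0.705000 + 1.200000)/2 = 0.952500
  f(c_2) = f(0.952500) = 0.372852
  f(a) × f(c) < 0, new interval: [0.705000, 0.952500]
Iteration 3:
  c_3 = (0.705000 + 0.952500)/2 = 0.828750
  f(c_3) = f(0.828750) = 0.152952
  f(a) × f(c) < 0, new interval: [0.705000, 0.828750]

After 3 iteration(s), the approximation is c_3 = 0.828750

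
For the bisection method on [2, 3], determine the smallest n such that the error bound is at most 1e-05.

We need (b-a)/2^n ≤ 1e-05
(3 - 2)/2^n ≤ 1e-05
1/2^n ≤ 1e-05
2^n ≥ 100000
n ≥ log₂(100000) = 16.61
n ≥ 17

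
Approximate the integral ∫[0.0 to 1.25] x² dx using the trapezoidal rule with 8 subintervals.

f(x) = x²
a = 0.0, b = 1.25, n = 8
h = (b - a)/n = 0.156250

Trapezoidal rule: (h/2)[f(x₀) + 2f(x₁) + 2f(x₂) + ... + f(xₙ)]

x_0 = 0.0000, f(x_0) = 0.000000, coefficient = 1
x_1 = 0.1562, f(x_1) = 0.024414, coefficient = 2
x_2 = 0.3125, f(x_2) = 0.097656, coefficient = 2
x_3 = 0.4688, f(x_3) = 0.219727, coefficient = 2
x_4 = 0.6250, f(x_4) = 0.390625, coefficient = 2
x_5 = 0.7812, f(x_5) = 0.610352, coefficient = 2
x_6 = 0.9375, f(x_6) = 0.878906, coefficient = 2
x_7 = 1.0938, f(x_7) = 1.196289, coefficient = 2
x_8 = 1.2500, f(x_8) = 1.562500, coefficient = 1

I ≈ (0.156250/2) × 8.398438 = 0.656128
Exact value: 0.651042
Error: 0.005086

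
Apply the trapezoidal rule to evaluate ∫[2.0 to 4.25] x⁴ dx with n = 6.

f(x) = x⁴
a = 2.0, b = 4.25, n = 6
h = (b - a)/n = 0.375000

Trapezoidal rule: (h/2)[f(x₀) + 2f(x₁) + 2f(x₂) + ... + f(xₙ)]

x_0 = 2.0000, f(x_0) = 16.000000, coefficient = 1
x_1 = 2.3750, f(x_1) = 31.816650, coefficient = 2
x_2 = 2.7500, f(x_2) = 57.191406, coefficient = 2
x_3 = 3.1250, f(x_3) = 95.367432, coefficient = 2
x_4 = 3.5000, f(x_4) = 150.062500, coefficient = 2
x_5 = 3.8750, f(x_5) = 225.468994, coefficient = 2
x_6 = 4.2500, f(x_6) = 326.253906, coefficient = 1

I ≈ (0.375000/2) × 1462.067871 = 274.137726
Exact value: 270.915820
Error: 3.221906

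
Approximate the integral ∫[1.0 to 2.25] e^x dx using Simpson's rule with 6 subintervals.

f(x) = e^x
a = 1.0, b = 2.25, n = 6
h = (b - a)/n = 0.208333

Simpson's rule: (h/3)[f(x₀) + 4f(x₁) + 2f(x₂) + ... + f(xₙ)]

x_0 = 1.0000, f(x_0) = 2.718282, coefficient = 1
x_1 = 1.2083, f(x_1) = 3.347900, coefficient = 4
x_2 = 1.4167, f(x_2) = 4.123353, coefficient = 2
x_3 = 1.6250, f(x_3) = 5.078419, coefficient = 4
x_4 = 1.8333, f(x_4) = 6.254701, coefficient = 2
x_5 = 2.0417, f(x_5) = 7.703438, coefficient = 4
x_6 = 2.2500, f(x_6) = 9.487736, coefficient = 1

I ≈ (0.208333/3) × 97.481153 = 6.769524
Exact value: 6.769454
Error: 0.000070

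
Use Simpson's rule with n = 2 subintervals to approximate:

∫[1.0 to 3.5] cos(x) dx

f(x) = cos(x)
a = 1.0, b = 3.5, n = 2
h = (b - a)/n = 1.250000

Simpson's rule: (h/3)[f(x₀) + 4f(x₁) + 2f(x₂) + ... + f(xₙ)]

x_0 = 1.0000, f(x_0) = 0.540302, coefficient = 1
x_1 = 2.2500, f(x_1) = -0.628174, coefficient = 4
x_2 = 3.5000, f(x_2) = -0.936457, coefficient = 1

I ≈ (1.250000/3) × -2.908849 = -1.212020
Exact value: -1.192254
Error: 0.019766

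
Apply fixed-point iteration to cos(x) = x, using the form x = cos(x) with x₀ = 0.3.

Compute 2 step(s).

Equation: cos(x) = x
Fixed-point form: x = cos(x)
x₀ = 0.3

x_1 = g(0.300000) = 0.955336
x_2 = g(0.955336) = 0.577334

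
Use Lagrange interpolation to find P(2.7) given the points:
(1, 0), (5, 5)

Lagrange interpolation formula:
P(x) = Σ yᵢ × Lᵢ(x)
where Lᵢ(x) = Π_{j≠i} (x - xⱼ)/(xᵢ - xⱼ)

L_0(2.7) = (2.7 - 5)/(1 - 5) = 0.575000
L_1(2.7) = (2.7 - 1)/(5 - 1) = 0.425000

P(2.7) = 0×L_0(2.7) + 5×L_1(2.7)
P(2.7) = 2.125000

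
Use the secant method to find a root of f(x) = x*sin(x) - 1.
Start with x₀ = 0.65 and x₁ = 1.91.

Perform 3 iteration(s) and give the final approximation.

f(x) = x*sin(x) - 1
x₀ = 0.65, x₁ = 1.91

Secant formula: x_{n+1} = x_n - f(x_n)(x_n - x_{n-1})/(f(x_n) - f(x_{n-1}))

Iteration 1:
  f(0.650000) = -0.606629
  f(1.910000) = 0.801168
  x_2 = 1.910000 - 0.801168×(1.910000 - 0.650000)/(0.801168 - (-0.606629))
       = 1.192942
Iteration 2:
  f(1.910000) = 0.801168
  f(1.192942) = 0.108790
  x_3 = 1.192942 - 0.108790×(1.192942 - 1.910000)/(0.108790 - 0.801168)
       = 1.080274
Iteration 3:
  f(1.192942) = 0.108790
  f(1.080274) = -0.047104
  x_4 = 1.080274 - (-0.047104)×(1.080274 - 1.192942)/(-0.047104 - 0.108790)
       = 1.114317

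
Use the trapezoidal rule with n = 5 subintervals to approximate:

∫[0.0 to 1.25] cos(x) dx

f(x) = cos(x)
a = 0.0, b = 1.25, n = 5
h = (b - a)/n = 0.250000

Trapezoidal rule: (h/2)[f(x₀) + 2f(x₁) + 2f(x₂) + ... + f(xₙ)]

x_0 = 0.0000, f(x_0) = 1.000000, coefficient = 1
x_1 = 0.2500, f(x_1) = 0.968912, coefficient = 2
x_2 = 0.5000, f(x_2) = 0.877583, coefficient = 2
x_3 = 0.7500, f(x_3) = 0.731689, coefficient = 2
x_4 = 1.0000, f(x_4) = 0.540302, coefficient = 2
x_5 = 1.2500, f(x_5) = 0.315322, coefficient = 1

I ≈ (0.250000/2) × 7.552295 = 0.944037
Exact value: 0.948985
Error: 0.004948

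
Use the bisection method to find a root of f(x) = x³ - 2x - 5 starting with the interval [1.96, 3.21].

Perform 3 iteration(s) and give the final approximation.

f(x) = x³ - 2x - 5
Initial interval: [1.96, 3.21]

Iteration 1:
  c_1 = (1.960000 + 3.210000)/2 = 2.585000
  f(c_1) = f(2.585000) = 7.103552
  f(a) × f(c) < 0, new interval: [1.960000, 2.585000]
Iteration 2:
  c_2 = (1.960000 + 2.585000)/2 = 2.272500
  f(c_2) = f(2.272500) = 2.190772
  f(a) × f(c) < 0, new interval: [1.960000, 2.272500]
Iteration 3:
  c_3 = (1.960000 + 2.272500)/2 = 2.116250
  f(c_3) = f(2.116250) = 0.245155
  f(a) × f(c) < 0, new interval: [1.960000, 2.116250]

After 3 iteration(s), the approximation is c_3 = 2.116250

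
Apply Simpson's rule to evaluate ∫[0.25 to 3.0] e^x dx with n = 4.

f(x) = e^x
a = 0.25, b = 3.0, n = 4
h = (b - a)/n = 0.687500

Simpson's rule: (h/3)[f(x₀) + 4f(x₁) + 2f(x₂) + ... + f(xₙ)]

x_0 = 0.2500, f(x_0) = 1.284025, coefficient = 1
x_1 = 0.9375, f(x_1) = 2.553589, coefficient = 4
x_2 = 1.6250, f(x_2) = 5.078419, coefficient = 2
x_3 = 2.3125, f(x_3) = 10.099642, coefficient = 4
x_4 = 3.0000, f(x_4) = 20.085537, coefficient = 1

I ≈ (0.687500/3) × 82.139327 = 18.823596
Exact value: 18.801512
Error: 0.022084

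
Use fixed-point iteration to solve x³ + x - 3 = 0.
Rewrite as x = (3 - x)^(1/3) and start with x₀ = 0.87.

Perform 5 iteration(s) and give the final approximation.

Equation: x³ + x - 3 = 0
Fixed-point form: x = (3 - x)^(1/3)
x₀ = 0.87

x_1 = g(0.870000) = 1.286648
x_2 = g(1.286648) = 1.196600
x_3 = g(1.196600) = 1.217206
x_4 = g(1.217206) = 1.212552
x_5 = g(1.212552) = 1.213606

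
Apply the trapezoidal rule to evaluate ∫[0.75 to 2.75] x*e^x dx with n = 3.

f(x) = x*e^x
a = 0.75, b = 2.75, n = 3
h = (b - a)/n = 0.666667

Trapezoidal rule: (h/2)[f(x₀) + 2f(x₁) + 2f(x₂) + ... + f(xₙ)]

x_0 = 0.7500, f(x_0) = 1.587750, coefficient = 1
x_1 = 1.4167, f(x_1) = 5.841417, coefficient = 2
x_2 = 2.0833, f(x_2) = 16.731656, coefficient = 2
x_3 = 2.7500, f(x_3) = 43.017238, coefficient = 1

I ≈ (0.666667/2) × 89.751134 = 29.917045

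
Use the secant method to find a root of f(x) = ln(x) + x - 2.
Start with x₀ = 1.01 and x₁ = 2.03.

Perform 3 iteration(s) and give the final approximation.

f(x) = ln(x) + x - 2
x₀ = 1.01, x₁ = 2.03

Secant formula: x_{n+1} = x_n - f(x_n)(x_n - x_{n-1})/(f(x_n) - f(x_{n-1}))

Iteration 1:
  f(1.010000) = -0.980050
  f(2.030000) = 0.738036
  x_2 = 2.030000 - 0.738036×(2.030000 - 1.010000)/(0.738036 - (-0.980050))
       = 1.591840
Iteration 2:
  f(2.030000) = 0.738036
  f(1.591840) = 0.056730
  x_3 = 1.591840 - 0.056730×(1.591840 - 2.030000)/(0.056730 - 0.738036)
       = 1.555356
Iteration 3:
  f(1.591840) = 0.056730
  f(1.555356) = -0.002940
  x_4 = 1.555356 - (-0.002940)×(1.555356 - 1.591840)/(-0.002940 - 0.056730)
       = 1.557153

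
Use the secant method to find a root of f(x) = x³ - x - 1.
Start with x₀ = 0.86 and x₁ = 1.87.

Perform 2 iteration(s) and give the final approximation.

f(x) = x³ - x - 1
x₀ = 0.86, x₁ = 1.87

Secant formula: x_{n+1} = x_n - f(x_n)(x_n - x_{n-1})/(f(x_n) - f(x_{n-1}))

Iteration 1:
  f(0.860000) = -1.223944
  f(1.870000) = 3.669203
  x_2 = 1.870000 - 3.669203×(1.870000 - 0.860000)/(3.669203 - (-1.223944))
       = 1.112636
Iteration 2:
  f(1.870000) = 3.669203
  f(1.112636) = -0.735239
  x_3 = 1.112636 - (-0.735239)×(1.112636 - 1.870000)/(-0.735239 - 3.669203)
       = 1.239063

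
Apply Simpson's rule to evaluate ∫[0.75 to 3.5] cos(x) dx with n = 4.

f(x) = cos(x)
a = 0.75, b = 3.5, n = 4
h = (b - a)/n = 0.687500

Simpson's rule: (h/3)[f(x₀) + 4f(x₁) + 2f(x₂) + ... + f(xₙ)]

x_0 = 0.7500, f(x_0) = 0.731689, coefficient = 1
x_1 = 1.4375, f(x_1) = 0.132902, coefficient = 4
x_2 = 2.1250, f(x_2) = -0.526266, coefficient = 2
x_3 = 2.8125, f(x_3) = -0.946336, coefficient = 4
x_4 = 3.5000, f(x_4) = -0.936457, coefficient = 1

I ≈ (0.687500/3) × -4.511037 = -1.033779
Exact value: -1.032422
Error: 0.001357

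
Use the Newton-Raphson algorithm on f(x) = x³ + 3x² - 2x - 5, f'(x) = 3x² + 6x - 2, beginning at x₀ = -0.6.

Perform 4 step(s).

f(x) = x³ + 3x² - 2x - 5
f'(x) = 3x² + 6x - 2
x₀ = -0.6

Newton-Raphson formula: x_{n+1} = x_n - f(x_n)/f'(x_n)

Iteration 1:
  f(-0.600000) = -2.936000
  f'(-0.600000) = -4.520000
  x_1 = -0.600000 - (-2.936000)/(-4.520000) = -1.249558
Iteration 2:
  f(-1.249558) = 0.232245
  f'(-1.249558) = -4.813163
  x_2 = -1.249558 - 0.232245/(-4.813163) = -1.201305
Iteration 3:
  f(-1.201305) = -0.001631
  f'(-1.201305) = -4.878428
  x_3 = -1.201305 - (-0.001631)/(-4.878428) = -1.201640
Iteration 4:
  f(-1.201640) = 0.000000
  f'(-1.201640) = -4.878024
  x_4 = -1.201640 - 0.000000/(-4.878024) = -1.201640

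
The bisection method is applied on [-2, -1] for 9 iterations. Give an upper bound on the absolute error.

Bisection error bound: |error| ≤ (b-a)/2^n
|error| ≤ (-1 - (-2))/2^9 = 1/2^9
|error| ≤ 0.0019531250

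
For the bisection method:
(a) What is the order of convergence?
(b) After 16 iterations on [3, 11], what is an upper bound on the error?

(a) Bisection has linear (order 1) convergence; the error is halved each step.

(b) Error bound = (b-a)/2^n = (11 - 3)/2^{16}
    = 8/2^{16}

(a) 1 (linear); (b) error ≤ 1.22e-04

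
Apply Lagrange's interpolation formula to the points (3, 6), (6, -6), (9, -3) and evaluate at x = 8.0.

Lagrange interpolation formula:
P(x) = Σ yᵢ × Lᵢ(x)
where Lᵢ(x) = Π_{j≠i} (x - xⱼ)/(xᵢ - xⱼ)

L_0(8.0) = (8.0 - 6)/(3 - 6) × (8.0 - 9)/(3 - 9) = -0.111111
L_1(8.0) = (8.0 - 3)/(6 - 3) × (8.0 - 9)/(6 - 9) = 0.555556
L_2(8.0) = (8.0 - 3)/(9 - 3) × (8.0 - 6)/(9 - 6) = 0.555556

P(8.0) = 6×L_0(8.0) + (-6)×L_1(8.0) + (-3)×L_2(8.0)
P(8.0) = -5.666667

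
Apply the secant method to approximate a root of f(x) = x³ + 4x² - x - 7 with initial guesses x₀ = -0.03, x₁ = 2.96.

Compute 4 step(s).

f(x) = x³ + 4x² - x - 7
x₀ = -0.03, x₁ = 2.96

Secant formula: x_{n+1} = x_n - f(x_n)(x_n - x_{n-1})/(f(x_n) - f(x_{n-1}))

Iteration 1:
  f(-0.030000) = -6.966427
  f(2.960000) = 51.020736
  x_2 = 2.960000 - 51.020736×(2.960000 - (-0.030000))/(51.020736 - (-6.966427))
       = 0.329211
Iteration 2:
  f(2.960000) = 51.020736
  f(0.329211) = -6.860012
  x_3 = 0.329211 - (-6.860012)×(0.329211 - 2.960000)/(-6.860012 - 51.020736)
       = 0.641011
Iteration 3:
  f(0.329211) = -6.860012
  f(0.641011) = -5.734041
  x_4 = 0.641011 - (-5.734041)×(0.641011 - 0.329211)/(-5.734041 - (-6.860012))
       = 2.228864
Iteration 4:
  f(0.641011) = -5.734041
  f(2.228864) = 21.715105
  x_5 = 2.228864 - 21.715105×(2.228864 - 0.641011)/(21.715105 - (-5.734041))
       = 0.972709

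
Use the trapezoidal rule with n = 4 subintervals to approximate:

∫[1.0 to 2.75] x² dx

f(x) = x²
a = 1.0, b = 2.75, n = 4
h = (b - a)/n = 0.437500

Trapezoidal rule: (h/2)[f(x₀) + 2f(x₁) + 2f(x₂) + ... + f(xₙ)]

x_0 = 1.0000, f(x_0) = 1.000000, coefficient = 1
x_1 = 1.4375, f(x_1) = 2.066406, coefficient = 2
x_2 = 1.8750, f(x_2) = 3.515625, coefficient = 2
x_3 = 2.3125, f(x_3) = 5.347656, coefficient = 2
x_4 = 2.7500, f(x_4) = 7.562500, coefficient = 1

I ≈ (0.437500/2) × 30.421875 = 6.654785
Exact value: 6.598958
Error: 0.055827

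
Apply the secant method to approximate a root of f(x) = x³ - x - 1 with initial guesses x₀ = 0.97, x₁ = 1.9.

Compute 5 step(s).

f(x) = x³ - x - 1
x₀ = 0.97, x₁ = 1.9

Secant formula: x_{n+1} = x_n - f(x_n)(x_n - x_{n-1})/(f(x_n) - f(x_{n-1}))

Iteration 1:
  f(0.970000) = -1.057327
  f(1.900000) = 3.959000
  x_2 = 1.900000 - 3.959000×(1.900000 - 0.970000)/(3.959000 - (-1.057327))
       = 1.166023
Iteration 2:
  f(1.900000) = 3.959000
  f(1.166023) = -0.580688
  x_3 = 1.166023 - (-0.580688)×(1.166023 - 1.900000)/(-0.580688 - 3.959000)
       = 1.259908
Iteration 3:
  f(1.166023) = -0.580688
  f(1.259908) = -0.259969
  x_4 = 1.259908 - (-0.259969)×(1.259908 - 1.166023)/(-0.259969 - (-0.580688))
       = 1.336010
Iteration 4:
  f(1.259908) = -0.259969
  f(1.336010) = 0.048666
  x_5 = 1.336010 - 0.048666×(1.336010 - 1.259908)/(0.048666 - (-0.259969))
       = 1.324010
Iteration 5:
  f(1.336010) = 0.048666
  f(1.324010) = -0.003015
  x_6 = 1.324010 - (-0.003015)×(1.324010 - 1.336010)/(-0.003015 - 0.048666)
       = 1.324711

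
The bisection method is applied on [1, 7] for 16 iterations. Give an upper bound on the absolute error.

Bisection error bound: |error| ≤ (b-a)/2^n
|error| ≤ (7 - 1)/2^16 = 6/2^16
|error| ≤ 0.0000915527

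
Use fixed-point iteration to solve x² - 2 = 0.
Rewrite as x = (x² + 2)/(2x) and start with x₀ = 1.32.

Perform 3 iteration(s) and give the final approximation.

Equation: x² - 2 = 0
Fixed-point form: x = (x² + 2)/(2x)
x₀ = 1.32

x_1 = g(1.320000) = 1.417576
x_2 = g(1.417576) = 1.414218
x_3 = g(1.414218) = 1.414214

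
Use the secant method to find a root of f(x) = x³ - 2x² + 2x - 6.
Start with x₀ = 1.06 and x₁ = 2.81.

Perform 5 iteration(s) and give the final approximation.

f(x) = x³ - 2x² + 2x - 6
x₀ = 1.06, x₁ = 2.81

Secant formula: x_{n+1} = x_n - f(x_n)(x_n - x_{n-1})/(f(x_n) - f(x_{n-1}))

Iteration 1:
  f(1.060000) = -4.936184
  f(2.810000) = 6.015841
  x_2 = 2.810000 - 6.015841×(2.810000 - 1.060000)/(6.015841 - (-4.936184))
       = 1.848742
Iteration 2:
  f(2.810000) = 6.015841
  f(1.848742) = -2.819493
  x_3 = 1.848742 - (-2.819493)×(1.848742 - 2.810000)/(-2.819493 - 6.015841)
       = 2.155494
Iteration 3:
  f(1.848742) = -2.819493
  f(2.155494) = -0.966560
  x_4 = 2.155494 - (-0.966560)×(2.155494 - 1.848742)/(-0.966560 - (-2.819493))
       = 2.315508
Iteration 4:
  f(2.155494) = -0.966560
  f(2.315508) = 0.322637
  x_5 = 2.315508 - 0.322637×(2.315508 - 2.155494)/(0.322637 - (-0.966560))
       = 2.275463
Iteration 5:
  f(2.315508) = 0.322637
  f(2.275463) = -0.022803
  x_6 = 2.275463 - (-0.022803)×(2.275463 - 2.315508)/(-0.022803 - 0.322637)
       = 2.278106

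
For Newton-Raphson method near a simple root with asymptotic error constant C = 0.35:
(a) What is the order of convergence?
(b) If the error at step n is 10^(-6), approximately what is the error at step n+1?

(a) Newton-Raphson has quadratic (order 2) convergence near simple roots.
    This means |e_{n+1}| ≈ C|e_n|².

(b) With |e_n| = 10^(-6) and C = 0.35:
    |e_{n+1}| ≈ 0.35 × (10^(-6))² = 0.35 × 10^(-12)

(a) 2 (quadratic); (b) |e_{n+1}| ≈ 3.500e-13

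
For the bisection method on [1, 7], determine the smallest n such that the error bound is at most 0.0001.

We need (b-a)/2^n ≤ 0.0001
(7 - 1)/2^n ≤ 0.0001
6/2^n ≤ 0.0001
2^n ≥ 60000
n ≥ log₂(60000) = 15.87
n ≥ 16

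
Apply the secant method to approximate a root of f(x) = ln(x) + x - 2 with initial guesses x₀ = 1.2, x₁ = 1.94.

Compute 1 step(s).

f(x) = ln(x) + x - 2
x₀ = 1.2, x₁ = 1.94

Secant formula: x_{n+1} = x_n - f(x_n)(x_n - x_{n-1})/(f(x_n) - f(x_{n-1}))

Iteration 1:
  f(1.200000) = -0.617678
  f(1.940000) = 0.602688
  x_2 = 1.940000 - 0.602688×(1.940000 - 1.200000)/(0.602688 - (-0.617678))
       = 1.574545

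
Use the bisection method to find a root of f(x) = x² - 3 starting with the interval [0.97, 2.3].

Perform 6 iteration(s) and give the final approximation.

f(x) = x² - 3
Initial interval: [0.97, 2.3]

Iteration 1:
  c_1 = (0.970000 + 2.300000)/2 = 1.635000
  f(c_1) = f(1.635000) = -0.326775
  f(a) × f(c) ≥ 0, new interval: [1.635000, 2.300000]
Iteration 2:
  c_2 = (1.635000 + 2.300000)/2 = 1.967500
  f(c_2) = f(1.967500) = 0.871056
  f(a) × f(c) < 0, new interval: [1.635000, 1.967500]
Iteration 3:
  c_3 = (1.635000 + 1.967500)/2 = 1.801250
  f(c_3) = f(1.801250) = 0.244502
  f(a) × f(c) < 0, new interval: [1.635000, 1.801250]
Iteration 4:
  c_4 = (1.635000 + 1.801250)/2 = 1.718125
  f(c_4) = f(1.718125) = -0.048046
  f(a) × f(c) ≥ 0, new interval: [1.718125, 1.801250]
Iteration 5:
  c_5 = (1.718125 + 1.801250)/2 = 1.759687
  f(c_5) = f(1.759687) = 0.096500
  f(a) × f(c) < 0, new interval: [1.718125, 1.759687]
Iteration 6:
  c_6 = (1.718125 + 1.759687)/2 = 1.738906
  f(c_6) = f(1.738906) = 0.023795
  f(a) × f(c) < 0, new interval: [1.718125, 1.738906]

After 6 iteration(s), the approximation is c_6 = 1.738906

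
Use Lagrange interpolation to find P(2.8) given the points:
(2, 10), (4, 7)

Lagrange interpolation formula:
P(x) = Σ yᵢ × Lᵢ(x)
where Lᵢ(x) = Π_{j≠i} (x - xⱼ)/(xᵢ - xⱼ)

L_0(2.8) = (2.8 - 4)/(2 - 4) = 0.600000
L_1(2.8) = (2.8 - 2)/(4 - 2) = 0.400000

P(2.8) = 10×L_0(2.8) + 7×L_1(2.8)
P(2.8) = 8.800000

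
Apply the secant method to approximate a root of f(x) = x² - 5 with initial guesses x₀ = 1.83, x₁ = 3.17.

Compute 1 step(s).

f(x) = x² - 5
x₀ = 1.83, x₁ = 3.17

Secant formula: x_{n+1} = x_n - f(x_n)(x_n - x_{n-1})/(f(x_n) - f(x_{n-1}))

Iteration 1:
  f(1.830000) = -1.651100
  f(3.170000) = 5.048900
  x_2 = 3.170000 - 5.048900×(3.170000 - 1.830000)/(5.048900 - (-1.651100))
       = 2.160220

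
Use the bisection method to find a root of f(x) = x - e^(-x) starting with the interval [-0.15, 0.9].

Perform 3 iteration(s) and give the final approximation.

f(x) = x - e^(-x)
Initial interval: [-0.15, 0.9]

Iteration 1:
  c_1 = (-0.150000 + 0.900000)/2 = 0.375000
  f(c_1) = f(0.375000) = -0.312289
  f(a) × f(c) ≥ 0, new interval: [0.375000, 0.900000]
Iteration 2:
  c_2 = (0.375000 + 0.900000)/2 = 0.637500
  f(c_2) = f(0.637500) = 0.108888
  f(a) × f(c) < 0, new interval: [0.375000, 0.637500]
Iteration 3:
  c_3 = (0.375000 + 0.637500)/2 = 0.506250
  f(c_3) = f(0.506250) = -0.096502
  f(a) × f(c) ≥ 0, new interval: [0.506250, 0.637500]

After 3 iteration(s), the approximation is c_3 = 0.506250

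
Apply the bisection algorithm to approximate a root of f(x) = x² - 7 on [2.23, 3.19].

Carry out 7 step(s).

f(x) = x² - 7
Initial interval: [2.23, 3.19]

Iteration 1:
  c_1 = (2.230000 + 3.190000)/2 = 2.710000
  f(c_1) = f(2.710000) = 0.344100
  f(a) × f(c) < 0, new interval: [2.230000, 2.710000]
Iteration 2:
  c_2 = (2.230000 + 2.710000)/2 = 2.470000
  f(c_2) = f(2.470000) = -0.899100
  f(a) × f(c) ≥ 0, new interval: [2.470000, 2.710000]
Iteration 3:
  c_3 = (2.470000 + 2.710000)/2 = 2.590000
  f(c_3) = f(2.590000) = -0.291900
  f(a) × f(c) ≥ 0, new interval: [2.590000, 2.710000]
Iteration 4:
  c_4 = (2.590000 + 2.710000)/2 = 2.650000
  f(c_4) = f(2.650000) = 0.022500
  f(a) × f(c) < 0, new interval: [2.590000, 2.650000]
Iteration 5:
  c_5 = (2.590000 + 2.650000)/2 = 2.620000
  f(c_5) = f(2.620000) = -0.135600
  f(a) × f(c) ≥ 0, new interval: [2.620000, 2.650000]
Iteration 6:
  c_6 = (2.620000 + 2.650000)/2 = 2.635000
  f(c_6) = f(2.635000) = -0.056775
  f(a) × f(c) ≥ 0, new interval: [2.635000, 2.650000]
Iteration 7:
  c_7 = (2.635000 + 2.650000)/2 = 2.642500
  f(c_7) = f(2.642500) = -0.017194
  f(a) × f(c) ≥ 0, new interval: [2.642500, 2.650000]

After 7 iteration(s), the approximation is c_7 = 2.642500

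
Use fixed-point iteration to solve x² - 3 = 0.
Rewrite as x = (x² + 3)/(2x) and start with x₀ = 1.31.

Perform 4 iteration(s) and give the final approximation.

Equation: x² - 3 = 0
Fixed-point form: x = (x² + 3)/(2x)
x₀ = 1.31

x_1 = g(1.310000) = 1.800038
x_2 = g(1.800038) = 1.733335
x_3 = g(1.733335) = 1.732051
x_4 = g(1.732051) = 1.732051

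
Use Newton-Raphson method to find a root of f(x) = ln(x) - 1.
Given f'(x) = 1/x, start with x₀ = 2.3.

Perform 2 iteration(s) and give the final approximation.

f(x) = ln(x) - 1
f'(x) = 1/x
x₀ = 2.3

Newton-Raphson formula: x_{n+1} = x_n - f(x_n)/f'(x_n)

Iteration 1:
  f(2.300000) = -0.167091
  f'(2.300000) = 0.434783
  x_1 = 2.300000 - (-0.167091)/0.434783 = 2.684309
Iteration 2:
  f(2.684309) = -0.012577
  f'(2.684309) = 0.372535
  x_2 = 2.684309 - (-0.012577)/0.372535 = 2.718069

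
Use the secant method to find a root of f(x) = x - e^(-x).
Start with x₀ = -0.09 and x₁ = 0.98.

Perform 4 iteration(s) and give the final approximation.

f(x) = x - e^(-x)
x₀ = -0.09, x₁ = 0.98

Secant formula: x_{n+1} = x_n - f(x_n)(x_n - x_{n-1})/(f(x_n) - f(x_{n-1}))

Iteration 1:
  f(-0.090000) = -1.184174
  f(0.980000) = 0.604689
  x_2 = 0.980000 - 0.604689×(0.980000 - (-0.090000))/(0.604689 - (-1.184174))
       = 0.618308
Iteration 2:
  f(0.980000) = 0.604689
  f(0.618308) = 0.079453
  x_3 = 0.618308 - 0.079453×(0.618308 - 0.980000)/(0.079453 - 0.604689)
       = 0.563595
Iteration 3:
  f(0.618308) = 0.079453
  f(0.563595) = -0.005565
  x_4 = 0.563595 - (-0.005565)×(0.563595 - 0.618308)/(-0.005565 - 0.079453)
       = 0.567176
Iteration 4:
  f(0.563595) = -0.005565
  f(0.567176) = 0.000051
  x_5 = 0.567176 - 0.000051×(0.567176 - 0.563595)/(0.000051 - (-0.005565))
       = 0.567143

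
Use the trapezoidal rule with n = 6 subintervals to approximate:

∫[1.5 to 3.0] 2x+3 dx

f(x) = 2x+3
a = 1.5, b = 3.0, n = 6
h = (b - a)/n = 0.250000

Trapezoidal rule: (h/2)[f(x₀) + 2f(x₁) + 2f(x₂) + ... + f(xₙ)]

x_0 = 1.5000, f(x_0) = 6.000000, coefficient = 1
x_1 = 1.7500, f(x_1) = 6.500000, coefficient = 2
x_2 = 2.0000, f(x_2) = 7.000000, coefficient = 2
x_3 = 2.2500, f(x_3) = 7.500000, coefficient = 2
x_4 = 2.5000, f(x_4) = 8.000000, coefficient = 2
x_5 = 2.7500, f(x_5) = 8.500000, coefficient = 2
x_6 = 3.0000, f(x_6) = 9.000000, coefficient = 1

I ≈ (0.250000/2) × 90.000000 = 11.250000
Exact value: 11.250000
Error: 0.000000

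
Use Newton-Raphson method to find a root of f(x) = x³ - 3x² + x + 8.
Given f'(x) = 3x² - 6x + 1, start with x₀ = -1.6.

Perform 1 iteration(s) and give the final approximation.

f(x) = x³ - 3x² + x + 8
f'(x) = 3x² - 6x + 1
x₀ = -1.6

Newton-Raphson formula: x_{n+1} = x_n - f(x_n)/f'(x_n)

Iteration 1:
  f(-1.600000) = -5.376000
  f'(-1.600000) = 18.280000
  x_1 = -1.600000 - (-5.376000)/18.280000 = -1.305908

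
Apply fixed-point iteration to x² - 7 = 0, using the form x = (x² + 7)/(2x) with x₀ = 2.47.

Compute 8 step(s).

Equation: x² - 7 = 0
Fixed-point form: x = (x² + 7)/(2x)
x₀ = 2.47

x_1 = g(2.470000) = 2.652004
x_2 = g(2.652004) = 2.645759
x_3 = g(2.645759) = 2.645751
x_4 = g(2.645751) = 2.645751
x_5 = g(2.645751) = 2.645751
x_6 = g(2.645751) = 2.645751
x_7 = g(2.645751) = 2.645751
x_8 = g(2.645751) = 2.645751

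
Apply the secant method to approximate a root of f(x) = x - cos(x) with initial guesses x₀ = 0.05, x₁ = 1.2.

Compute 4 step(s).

f(x) = x - cos(x)
x₀ = 0.05, x₁ = 1.2

Secant formula: x_{n+1} = x_n - f(x_n)(x_n - x_{n-1})/(f(x_n) - f(x_{n-1}))

Iteration 1:
  f(0.050000) = -0.948750
  f(1.200000) = 0.837642
  x_2 = 1.200000 - 0.837642×(1.200000 - 0.050000)/(0.837642 - (-0.948750))
       = 0.660763
Iteration 2:
  f(1.200000) = 0.837642
  f(0.660763) = -0.128761
  x_3 = 0.660763 - (-0.128761)×(0.660763 - 1.200000)/(-0.128761 - 0.837642)
       = 0.732610
Iteration 3:
  f(0.660763) = -0.128761
  f(0.732610) = -0.010822
  x_4 = 0.732610 - (-0.010822)×(0.732610 - 0.660763)/(-0.010822 - (-0.128761))
       = 0.739202
Iteration 4:
  f(0.732610) = -0.010822
  f(0.739202) = 0.000196
  x_5 = 0.739202 - 0.000196×(0.739202 - 0.732610)/(0.000196 - (-0.010822))
       = 0.739085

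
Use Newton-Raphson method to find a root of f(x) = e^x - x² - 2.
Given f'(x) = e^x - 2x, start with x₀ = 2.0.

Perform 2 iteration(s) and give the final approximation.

f(x) = e^x - x² - 2
f'(x) = e^x - 2x
x₀ = 2.0

Newton-Raphson formula: x_{n+1} = x_n - f(x_n)/f'(x_n)

Iteration 1:
  f(2.000000) = 1.389056
  f'(2.000000) = 3.389056
  x_1 = 2.000000 - 1.389056/3.389056 = 1.590135
Iteration 2:
  f(1.590135) = 0.375881
  f'(1.590135) = 1.724140
  x_2 = 1.590135 - 0.375881/1.724140 = 1.372124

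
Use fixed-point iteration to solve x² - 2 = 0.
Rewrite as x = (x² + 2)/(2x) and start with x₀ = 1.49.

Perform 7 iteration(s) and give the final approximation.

Equation: x² - 2 = 0
Fixed-point form: x = (x² + 2)/(2x)
x₀ = 1.49

x_1 = g(1.490000) = 1.416141
x_2 = g(1.416141) = 1.414215
x_3 = g(1.414215) = 1.414214
x_4 = g(1.414214) = 1.414214
x_5 = g(1.414214) = 1.414214
x_6 = g(1.414214) = 1.414214
x_7 = g(1.414214) = 1.414214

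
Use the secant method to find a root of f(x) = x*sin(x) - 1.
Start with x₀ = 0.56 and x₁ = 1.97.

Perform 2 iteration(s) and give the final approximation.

f(x) = x*sin(x) - 1
x₀ = 0.56, x₁ = 1.97

Secant formula: x_{n+1} = x_n - f(x_n)(x_n - x_{n-1})/(f(x_n) - f(x_{n-1}))

Iteration 1:
  f(0.560000) = -0.702536
  f(1.970000) = 0.815100
  x_2 = 1.970000 - 0.815100×(1.970000 - 0.560000)/(0.815100 - (-0.702536))
       = 1.212709
Iteration 2:
  f(1.970000) = 0.815100
  f(1.212709) = 0.135786
  x_3 = 1.212709 - 0.135786×(1.212709 - 1.970000)/(0.135786 - 0.815100)
       = 1.061337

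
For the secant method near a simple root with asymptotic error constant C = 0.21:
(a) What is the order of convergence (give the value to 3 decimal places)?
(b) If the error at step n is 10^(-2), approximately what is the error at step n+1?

(a) Secant method has superlinear convergence with order φ = (1+√5)/2 ≈ 1.618.
    This means |e_{n+1}| ≈ C|e_n|^1.618.

(b) With |e_n| = 10^(-2) and C = 0.21:
    |e_{n+1}| ≈ 0.21 × (10^(-2))^1.618 = 0.21 × 10^(-3.24)

(a) ≈ 1.618 (golden ratio); (b) |e_{n+1}| ≈ 1.219e-04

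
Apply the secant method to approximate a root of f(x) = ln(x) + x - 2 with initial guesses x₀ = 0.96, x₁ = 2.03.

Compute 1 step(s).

f(x) = ln(x) + x - 2
x₀ = 0.96, x₁ = 2.03

Secant formula: x_{n+1} = x_n - f(x_n)(x_n - x_{n-1})/(f(x_n) - f(x_{n-1}))

Iteration 1:
  f(0.960000) = -1.080822
  f(2.030000) = 0.738036
  x_2 = 2.030000 - 0.738036×(2.030000 - 0.960000)/(0.738036 - (-1.080822))
       = 1.595827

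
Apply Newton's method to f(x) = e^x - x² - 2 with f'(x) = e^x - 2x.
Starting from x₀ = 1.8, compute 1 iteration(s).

f(x) = e^x - x² - 2
f'(x) = e^x - 2x
x₀ = 1.8

Newton-Raphson formula: x_{n+1} = x_n - f(x_n)/f'(x_n)

Iteration 1:
  f(1.800000) = 0.809647
  f'(1.800000) = 2.449647
  x_1 = 1.800000 - 0.809647/2.449647 = 1.469484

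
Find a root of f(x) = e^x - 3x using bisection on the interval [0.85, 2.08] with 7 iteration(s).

f(x) = e^x - 3x
Initial interval: [0.85, 2.08]

Iteration 1:
  c_1 = (0.850000 + 2.080000)/2 = 1.465000
  f(c_1) = f(1.465000) = -0.067457
  f(a) × f(c) ≥ 0, new interval: [1.465000, 2.080000]
Iteration 2:
  c_2 = (1.465000 + 2.080000)/2 = 1.772500
  f(c_2) = f(1.772500) = 0.568049
  f(a) × f(c) < 0, new interval: [1.465000, 1.772500]
Iteration 3:
  c_3 = (1.465000 + 1.772500)/2 = 1.618750
  f(c_3) = f(1.618750) = 0.190528
  f(a) × f(c) < 0, new interval: [1.465000, 1.618750]
Iteration 4:
  c_4 = (1.465000 + 1.618750)/2 = 1.541875
  f(c_4) = f(1.541875) = 0.047720
  f(a) × f(c) < 0, new interval: [1.465000, 1.541875]
Iteration 5:
  c_5 = (1.465000 + 1.541875)/2 = 1.503437
  f(c_5) = f(1.503437) = -0.013191
  f(a) × f(c) ≥ 0, new interval: [1.503437, 1.541875]
Iteration 6:
  c_6 = (1.503437 + 1.541875)/2 = 1.522656
  f(c_6) = f(1.522656) = 0.016418
  f(a) × f(c) < 0, new interval: [1.503437, 1.522656]
Iteration 7:
  c_7 = (1.503437 + 1.522656)/2 = 1.513047
  f(c_7) = f(1.513047) = 0.001404
  f(a) × f(c) < 0, new interval: [1.503437, 1.513047]

After 7 iteration(s), the approximation is c_7 = 1.513047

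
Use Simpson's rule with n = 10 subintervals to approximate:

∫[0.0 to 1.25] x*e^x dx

f(x) = x*e^x
a = 0.0, b = 1.25, n = 10
h = (b - a)/n = 0.125000

Simpson's rule: (h/3)[f(x₀) + 4f(x₁) + 2f(x₂) + ... + f(xₙ)]

x_0 = 0.0000, f(x_0) = 0.000000, coefficient = 1
x_1 = 0.1250, f(x_1) = 0.141644, coefficient = 4
x_2 = 0.2500, f(x_2) = 0.321006, coefficient = 2
x_3 = 0.3750, f(x_3) = 0.545622, coefficient = 4
x_4 = 0.5000, f(x_4) = 0.824361, coefficient = 2
x_5 = 0.6250, f(x_5) = 1.167654, coefficient = 4
x_6 = 0.7500, f(x_6) = 1.587750, coefficient = 2
x_7 = 0.8750, f(x_7) = 2.099016, coefficient = 4
x_8 = 1.0000, f(x_8) = 2.718282, coefficient = 2
x_9 = 1.1250, f(x_9) = 3.465244, coefficient = 4
x_10 = 1.2500, f(x_10) = 4.362929, coefficient = 1

I ≈ (0.125000/3) × 44.942442 = 1.872602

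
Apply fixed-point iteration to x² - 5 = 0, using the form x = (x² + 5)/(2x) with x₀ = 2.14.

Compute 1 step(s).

Equation: x² - 5 = 0
Fixed-point form: x = (x² + 5)/(2x)
x₀ = 2.14

x_1 = g(2.140000) = 2.238224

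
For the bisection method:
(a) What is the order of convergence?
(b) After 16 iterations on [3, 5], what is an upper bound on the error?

(a) Bisection has linear (order 1) convergence; the error is halved each step.

(b) Error bound = (b-a)/2^n = (5 - 3)/2^{16}
    = 2/2^{16}

(a) 1 (linear); (b) error ≤ 3.05e-05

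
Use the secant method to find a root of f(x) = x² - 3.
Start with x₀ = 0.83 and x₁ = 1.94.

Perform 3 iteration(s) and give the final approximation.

f(x) = x² - 3
x₀ = 0.83, x₁ = 1.94

Secant formula: x_{n+1} = x_n - f(x_n)(x_n - x_{n-1})/(f(x_n) - f(x_{n-1}))

Iteration 1:
  f(0.830000) = -2.311100
  f(1.940000) = 0.763600
  x_2 = 1.940000 - 0.763600×(1.940000 - 0.830000)/(0.763600 - (-2.311100))
       = 1.664332
Iteration 2:
  f(1.940000) = 0.763600
  f(1.664332) = -0.229999
  x_3 = 1.664332 - (-0.229999)×(1.664332 - 1.940000)/(-0.229999 - 0.763600)
       = 1.728144
Iteration 3:
  f(1.664332) = -0.229999
  f(1.728144) = -0.013519
  x_4 = 1.728144 - (-0.013519)×(1.728144 - 1.664332)/(-0.013519 - (-0.229999))
       = 1.732129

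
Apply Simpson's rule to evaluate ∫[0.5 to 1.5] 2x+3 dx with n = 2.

f(x) = 2x+3
a = 0.5, b = 1.5, n = 2
h = (b - a)/n = 0.500000

Simpson's rule: (h/3)[f(x₀) + 4f(x₁) + 2f(x₂) + ... + f(xₙ)]

x_0 = 0.5000, f(x_0) = 4.000000, coefficient = 1
x_1 = 1.0000, f(x_1) = 5.000000, coefficient = 4
x_2 = 1.5000, f(x_2) = 6.000000, coefficient = 1

I ≈ (0.500000/3) × 30.000000 = 5.000000
Exact value: 5.000000
Error: 0.000000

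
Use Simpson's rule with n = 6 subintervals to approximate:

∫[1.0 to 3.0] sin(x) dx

f(x) = sin(x)
a = 1.0, b = 3.0, n = 6
h = (b - a)/n = 0.333333

Simpson's rule: (h/3)[f(x₀) + 4f(x₁) + 2f(x₂) + ... + f(xₙ)]

x_0 = 1.0000, f(x_0) = 0.841471, coefficient = 1
x_1 = 1.3333, f(x_1) = 0.971938, coefficient = 4
x_2 = 1.6667, f(x_2) = 0.995408, coefficient = 2
x_3 = 2.0000, f(x_3) = 0.909297, coefficient = 4
x_4 = 2.3333, f(x_4) = 0.723086, coefficient = 2
x_5 = 2.6667, f(x_5) = 0.457273, coefficient = 4
x_6 = 3.0000, f(x_6) = 0.141120, coefficient = 1

I ≈ (0.333333/3) × 13.773610 = 1.530401
Exact value: 1.530295
Error: 0.000106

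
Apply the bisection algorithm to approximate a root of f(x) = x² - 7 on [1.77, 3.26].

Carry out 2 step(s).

f(x) = x² - 7
Initial interval: [1.77, 3.26]

Iteration 1:
  c_1 = (1.770000 + 3.260000)/2 = 2.515000
  f(c_1) = f(2.515000) = -0.674775
  f(a) × f(c) ≥ 0, new interval: [2.515000, 3.260000]
Iteration 2:
  c_2 = (2.515000 + 3.260000)/2 = 2.887500
  f(c_2) = f(2.887500) = 1.337656
  f(a) × f(c) < 0, new interval: [2.515000, 2.887500]

After 2 iteration(s), the approximation is c_2 = 2.887500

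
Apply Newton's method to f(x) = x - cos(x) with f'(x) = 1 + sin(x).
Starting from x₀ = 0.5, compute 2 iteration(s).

f(x) = x - cos(x)
f'(x) = 1 + sin(x)
x₀ = 0.5

Newton-Raphson formula: x_{n+1} = x_n - f(x_n)/f'(x_n)

Iteration 1:
  f(0.500000) = -0.377583
  f'(0.500000) = 1.479426
  x_1 = 0.500000 - (-0.377583)/1.479426 = 0.755222
Iteration 2:
  f(0.755222) = 0.027103
  f'(0.755222) = 1.685451
  x_2 = 0.755222 - 0.027103/1.685451 = 0.739142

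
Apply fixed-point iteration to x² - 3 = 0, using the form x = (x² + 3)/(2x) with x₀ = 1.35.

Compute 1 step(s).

Equation: x² - 3 = 0
Fixed-point form: x = (x² + 3)/(2x)
x₀ = 1.35

x_1 = g(1.350000) = 1.786111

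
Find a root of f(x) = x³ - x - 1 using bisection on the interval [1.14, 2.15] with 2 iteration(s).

f(x) = x³ - x - 1
Initial interval: [1.14, 2.15]

Iteration 1:
  c_1 = (1.140000 + 2.150000)/2 = 1.645000
  f(c_1) = f(1.645000) = 1.806411
  f(a) × f(c) < 0, new interval: [1.140000, 1.645000]
Iteration 2:
  c_2 = (1.140000 + 1.645000)/2 = 1.392500
  f(c_2) = f(1.392500) = 0.307636
  f(a) × f(c) < 0, new interval: [1.140000, 1.392500]

After 2 iteration(s), the approximation is c_2 = 1.392500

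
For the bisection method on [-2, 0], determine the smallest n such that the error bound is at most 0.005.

We need (b-a)/2^n ≤ 0.005
(0 - (-2))/2^n ≤ 0.005
2/2^n ≤ 0.005
2^n ≥ 400
n ≥ log₂(400) = 8.64
n ≥ 9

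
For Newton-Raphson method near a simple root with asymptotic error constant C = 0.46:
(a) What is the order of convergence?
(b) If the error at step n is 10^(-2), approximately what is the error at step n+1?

(a) Newton-Raphson has quadratic (order 2) convergence near simple roots.
    This means |e_{n+1}| ≈ C|e_n|².

(b) With |e_n| = 10^(-2) and C = 0.46:
    |e_{n+1}| ≈ 0.46 × (10^(-2))² = 0.46 × 10^(-4)

(a) 2 (quadratic); (b) |e_{n+1}| ≈ 4.600e-05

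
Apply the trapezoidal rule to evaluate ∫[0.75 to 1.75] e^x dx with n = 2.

f(x) = e^x
a = 0.75, b = 1.75, n = 2
h = (b - a)/n = 0.500000

Trapezoidal rule: (h/2)[f(x₀) + 2f(x₁) + 2f(x₂) + ... + f(xₙ)]

x_0 = 0.7500, f(x_0) = 2.117000, coefficient = 1
x_1 = 1.2500, f(x_1) = 3.490343, coefficient = 2
x_2 = 1.7500, f(x_2) = 5.754603, coefficient = 1

I ≈ (0.500000/2) × 14.852289 = 3.713072
Exact value: 3.637603
Error: 0.075469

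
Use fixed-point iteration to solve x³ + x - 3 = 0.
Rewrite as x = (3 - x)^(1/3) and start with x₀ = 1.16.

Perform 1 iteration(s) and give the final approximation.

Equation: x³ + x - 3 = 0
Fixed-point form: x = (3 - x)^(1/3)
x₀ = 1.16

x_1 = g(1.160000) = 1.225385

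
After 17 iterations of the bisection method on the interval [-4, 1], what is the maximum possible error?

Bisection error bound: |error| ≤ (b-a)/2^n
|error| ≤ (1 - (-4))/2^17 = 5/2^17
|error| ≤ 0.0000381470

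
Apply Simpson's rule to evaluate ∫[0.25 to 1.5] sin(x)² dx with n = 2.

f(x) = sin(x)²
a = 0.25, b = 1.5, n = 2
h = (b - a)/n = 0.625000

Simpson's rule: (h/3)[f(x₀) + 4f(x₁) + 2f(x₂) + ... + f(xₙ)]

x_0 = 0.2500, f(x_0) = 0.061209, coefficient = 1
x_1 = 0.8750, f(x_1) = 0.589123, coefficient = 4
x_2 = 1.5000, f(x_2) = 0.994996, coefficient = 1

I ≈ (0.625000/3) × 3.412697 = 0.710979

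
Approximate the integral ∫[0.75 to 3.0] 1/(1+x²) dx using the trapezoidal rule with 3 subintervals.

f(x) = 1/(1+x²)
a = 0.75, b = 3.0, n = 3
h = (b - a)/n = 0.750000

Trapezoidal rule: (h/2)[f(x₀) + 2f(x₁) + 2f(x₂) + ... + f(xₙ)]

x_0 = 0.7500, f(x_0) = 0.640000, coefficient = 1
x_1 = 1.5000, f(x_1) = 0.307692, coefficient = 2
x_2 = 2.2500, f(x_2) = 0.164948, coefficient = 2
x_3 = 3.0000, f(x_3) = 0.100000, coefficient = 1

I ≈ (0.750000/2) × 1.685282 = 0.631981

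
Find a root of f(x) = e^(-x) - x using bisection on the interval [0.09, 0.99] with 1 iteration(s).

f(x) = e^(-x) - x
Initial interval: [0.09, 0.99]

Iteration 1:
  c_1 = (0.090000 + 0.990000)/2 = 0.540000
  f(c_1) = f(0.540000) = 0.042748
  f(a) × f(c) ≥ 0, new interval: [0.540000, 0.990000]

After 1 iteration(s), the approximation is c_1 = 0.540000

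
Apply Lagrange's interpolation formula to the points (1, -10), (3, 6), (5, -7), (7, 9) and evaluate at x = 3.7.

Lagrange interpolation formula:
P(x) = Σ yᵢ × Lᵢ(x)
where Lᵢ(x) = Π_{j≠i} (x - xⱼ)/(xᵢ - xⱼ)

L_0(3.7) = (3.7 - 3)/(1 - 3) × (3.7 - 5)/(1 - 5) × (3.7 - 7)/(1 - 7) = -0.062563
L_1(3.7) = (3.7 - 1)/(3 - 1) × (3.7 - 5)/(3 - 5) × (3.7 - 7)/(3 - 7) = 0.723937
L_2(3.7) = (3.7 - 1)/(5 - 1) × (3.7 - 3)/(5 - 3) × (3.7 - 7)/(5 - 7) = 0.389813
L_3(3.7) = (3.7 - 1)/(7 - 1) × (3.7 - 3)/(7 - 3) × (3.7 - 5)/(7 - 5) = -0.051188

P(3.7) = (-10)×L_0(3.7) + 6×L_1(3.7) + (-7)×L_2(3.7) + 9×L_3(3.7)
P(3.7) = 1.779875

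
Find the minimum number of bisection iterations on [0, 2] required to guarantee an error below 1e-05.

We need (b-a)/2^n ≤ 1e-05
(2 - 0)/2^n ≤ 1e-05
2/2^n ≤ 1e-05
2^n ≥ 200000
n ≥ log₂(200000) = 17.61
n ≥ 18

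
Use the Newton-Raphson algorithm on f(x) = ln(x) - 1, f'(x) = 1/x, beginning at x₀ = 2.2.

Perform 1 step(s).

f(x) = ln(x) - 1
f'(x) = 1/x
x₀ = 2.2

Newton-Raphson formula: x_{n+1} = x_n - f(x_n)/f'(x_n)

Iteration 1:
  f(2.200000) = -0.211543
  f'(2.200000) = 0.454545
  x_1 = 2.200000 - (-0.211543)/0.454545 = 2.665394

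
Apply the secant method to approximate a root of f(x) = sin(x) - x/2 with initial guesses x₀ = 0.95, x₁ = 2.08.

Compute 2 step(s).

f(x) = sin(x) - x/2
x₀ = 0.95, x₁ = 2.08

Secant formula: x_{n+1} = x_n - f(x_n)(x_n - x_{n-1})/(f(x_n) - f(x_{n-1}))

Iteration 1:
  f(0.950000) = 0.338416
  f(2.080000) = -0.166867
  x_2 = 2.080000 - (-0.166867)×(2.080000 - 0.950000)/(-0.166867 - 0.338416)
       = 1.706823
Iteration 2:
  f(2.080000) = -0.166867
  f(1.706823) = 0.137351
  x_3 = 1.706823 - 0.137351×(1.706823 - 2.080000)/(0.137351 - (-0.166867))
       = 1.875308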